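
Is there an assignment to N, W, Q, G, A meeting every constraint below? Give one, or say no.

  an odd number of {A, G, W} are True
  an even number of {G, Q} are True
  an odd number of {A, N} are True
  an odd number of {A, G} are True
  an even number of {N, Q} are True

N = False; W = False; Q = False; G = False; A = True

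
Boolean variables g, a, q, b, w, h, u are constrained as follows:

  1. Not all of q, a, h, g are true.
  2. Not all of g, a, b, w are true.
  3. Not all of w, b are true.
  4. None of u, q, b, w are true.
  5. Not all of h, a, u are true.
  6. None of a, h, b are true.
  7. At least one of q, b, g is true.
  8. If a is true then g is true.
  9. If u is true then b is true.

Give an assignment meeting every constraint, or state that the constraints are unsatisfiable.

g=T; a=F; q=F; b=F; w=F; h=F; u=F

  (1) {q, a, h, g}: 1/4 true — not all ✓
  (2) {g, a, b, w}: 1/4 true — not all ✓
  (3) {w, b}: 0/2 true — not all ✓
  (4) {u, q, b, w}: 0 true — none ✓
  (5) {h, a, u}: 0/3 true — not all ✓
  (6) {a, h, b}: 0 true — none ✓
  (7) {q, b, g}: 1 true — at least one ✓
  (8) a=F ⇒ g: vacuous ✓
  (9) u=F ⇒ b: vacuous ✓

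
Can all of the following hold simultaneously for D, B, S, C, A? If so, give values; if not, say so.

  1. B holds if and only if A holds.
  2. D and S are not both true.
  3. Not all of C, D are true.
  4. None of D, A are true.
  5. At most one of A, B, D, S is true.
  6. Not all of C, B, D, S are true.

D: False, B: False, S: True, C: True, A: False

  (1) B=F, A=F — same ✓
  (2) D=F, S=T — not both ✓
  (3) {C, D}: 1/2 true — not all ✓
  (4) {D, A}: 0 true — none ✓
  (5) {A, B, D, S}: 1 true — at most one ✓
  (6) {C, B, D, S}: 2/4 true — not all ✓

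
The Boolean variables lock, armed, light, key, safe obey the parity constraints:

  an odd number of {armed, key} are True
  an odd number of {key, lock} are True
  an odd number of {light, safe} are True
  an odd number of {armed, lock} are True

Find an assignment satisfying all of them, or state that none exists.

Unsatisfiable

Adding constraints 1, 2, 4 mod 2: every variable appears an even number of times on the left, so the left side is 0.
But the right sides sum to 1 (mod 2). 0 ≠ 1 — the system is inconsistent.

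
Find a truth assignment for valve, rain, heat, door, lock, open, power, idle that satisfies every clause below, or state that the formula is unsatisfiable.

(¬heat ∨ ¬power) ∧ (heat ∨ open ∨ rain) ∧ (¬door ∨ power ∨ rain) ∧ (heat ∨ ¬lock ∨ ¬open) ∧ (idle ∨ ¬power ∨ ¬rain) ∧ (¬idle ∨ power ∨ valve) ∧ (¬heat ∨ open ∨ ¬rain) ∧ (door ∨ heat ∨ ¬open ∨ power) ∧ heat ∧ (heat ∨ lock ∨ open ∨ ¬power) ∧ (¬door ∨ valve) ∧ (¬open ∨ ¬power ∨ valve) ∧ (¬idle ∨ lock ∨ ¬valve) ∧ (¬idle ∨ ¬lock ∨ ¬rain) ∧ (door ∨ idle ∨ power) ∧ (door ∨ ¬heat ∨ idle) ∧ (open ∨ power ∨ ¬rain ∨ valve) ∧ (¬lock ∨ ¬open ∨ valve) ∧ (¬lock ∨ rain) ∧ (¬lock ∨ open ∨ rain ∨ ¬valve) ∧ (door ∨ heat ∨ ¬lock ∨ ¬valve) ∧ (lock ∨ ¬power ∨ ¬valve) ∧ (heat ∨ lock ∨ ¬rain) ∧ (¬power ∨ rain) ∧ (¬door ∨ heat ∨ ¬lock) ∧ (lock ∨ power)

Unit clause (heat) forces heat = True.
In (¬heat ∨ ¬power) only ¬power is left, so power = False.
In (lock ∨ power) only lock is left, so lock = True.
In (¬lock ∨ rain) only rain is left, so rain = True.
In (¬heat ∨ open ∨ ¬rain) only open is left, so open = True.
In (¬idle ∨ ¬lock ∨ ¬rain) only ¬idle is left, so idle = False.
In (door ∨ idle ∨ power) only door is left, so door = True.
In (¬lock ∨ ¬open ∨ valve) only valve is left, so valve = True.
All clauses satisfied.

valve: True, rain: True, heat: True, door: True, lock: True, open: True, power: False, idle: False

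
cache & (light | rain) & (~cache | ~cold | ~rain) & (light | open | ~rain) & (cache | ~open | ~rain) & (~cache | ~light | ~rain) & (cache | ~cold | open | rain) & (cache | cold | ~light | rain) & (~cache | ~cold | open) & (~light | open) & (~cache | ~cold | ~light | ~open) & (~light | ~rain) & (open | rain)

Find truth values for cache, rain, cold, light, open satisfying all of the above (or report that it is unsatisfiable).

Unit clause (cache) forces cache = True.
Set rain = False.
  then (light | rain) forces light = True.
  then (~light | open) forces open = True.
  then (~cache | ~cold | ~light | ~open) forces cold = False.
All clauses satisfied.

cache=T; rain=F; cold=F; light=T; open=T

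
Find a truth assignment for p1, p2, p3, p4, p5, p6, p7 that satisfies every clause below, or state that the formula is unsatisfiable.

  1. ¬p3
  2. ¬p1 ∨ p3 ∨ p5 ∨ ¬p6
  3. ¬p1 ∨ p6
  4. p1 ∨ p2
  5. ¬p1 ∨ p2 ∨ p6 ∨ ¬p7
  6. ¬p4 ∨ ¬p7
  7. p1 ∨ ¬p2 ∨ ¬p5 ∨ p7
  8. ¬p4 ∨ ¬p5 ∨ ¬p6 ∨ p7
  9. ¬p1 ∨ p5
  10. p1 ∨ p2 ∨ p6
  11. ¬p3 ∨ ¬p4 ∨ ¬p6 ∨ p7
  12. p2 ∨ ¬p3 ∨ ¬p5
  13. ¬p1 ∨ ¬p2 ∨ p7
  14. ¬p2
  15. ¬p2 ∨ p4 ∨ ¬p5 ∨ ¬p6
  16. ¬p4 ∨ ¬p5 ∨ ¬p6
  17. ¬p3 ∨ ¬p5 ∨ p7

p1=T, p2=F, p3=F, p4=F, p5=T, p6=T, p7=F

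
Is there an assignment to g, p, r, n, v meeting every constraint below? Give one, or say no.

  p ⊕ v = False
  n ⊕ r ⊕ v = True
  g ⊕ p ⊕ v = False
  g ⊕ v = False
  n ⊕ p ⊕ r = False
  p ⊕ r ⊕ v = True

UNSATISFIABLE

Adding constraints 1, 2, 5 mod 2: every variable appears an even number of times on the left, so the left side is 0.
But the right sides sum to 1 (mod 2). 0 ≠ 1 — the system is inconsistent.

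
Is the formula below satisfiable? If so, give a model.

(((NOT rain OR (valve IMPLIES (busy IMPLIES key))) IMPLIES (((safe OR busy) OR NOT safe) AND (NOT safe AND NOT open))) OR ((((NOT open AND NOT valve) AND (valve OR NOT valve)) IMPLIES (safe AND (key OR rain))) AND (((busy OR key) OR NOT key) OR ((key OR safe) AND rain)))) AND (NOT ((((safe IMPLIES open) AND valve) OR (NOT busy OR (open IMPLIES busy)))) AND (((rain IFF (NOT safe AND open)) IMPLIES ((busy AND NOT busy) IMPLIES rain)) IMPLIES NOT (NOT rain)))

Unsatisfiable

The conjunct NOT ((((safe IMPLIES open) AND valve) OR (NOT busy OR (open IMPLIES busy)))) is unsatisfiable on its own:
  busy = True: this becomes NOT ((((safe IMPLIES open) AND valve) OR True)) = False.
  busy = False: this becomes NOT ((((safe IMPLIES open) AND valve) OR True)) = False.
So the whole conjunction is unsatisfiable.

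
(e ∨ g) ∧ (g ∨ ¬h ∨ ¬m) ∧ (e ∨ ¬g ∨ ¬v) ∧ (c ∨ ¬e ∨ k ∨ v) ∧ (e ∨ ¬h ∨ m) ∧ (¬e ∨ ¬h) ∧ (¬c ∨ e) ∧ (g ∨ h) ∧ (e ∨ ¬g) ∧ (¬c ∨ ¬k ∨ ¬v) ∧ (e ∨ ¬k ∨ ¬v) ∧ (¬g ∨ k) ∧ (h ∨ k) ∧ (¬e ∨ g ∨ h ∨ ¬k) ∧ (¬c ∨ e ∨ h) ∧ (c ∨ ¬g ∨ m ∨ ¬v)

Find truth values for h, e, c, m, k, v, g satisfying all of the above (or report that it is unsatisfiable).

h: False, e: True, c: False, m: True, k: True, v: False, g: True

Try h = True:
  (¬e ∨ ¬h) forces e = False.
  (e ∨ g) forces g = True.
  clause (e ∨ ¬g) is falsified — backtrack.
So h = False.
  then (g ∨ h) forces g = True.
  then (e ∨ ¬g) forces e = True.
  then (¬g ∨ k) forces k = True.
Set c = False.
Set m = True.
Set v = False.
All clauses satisfied.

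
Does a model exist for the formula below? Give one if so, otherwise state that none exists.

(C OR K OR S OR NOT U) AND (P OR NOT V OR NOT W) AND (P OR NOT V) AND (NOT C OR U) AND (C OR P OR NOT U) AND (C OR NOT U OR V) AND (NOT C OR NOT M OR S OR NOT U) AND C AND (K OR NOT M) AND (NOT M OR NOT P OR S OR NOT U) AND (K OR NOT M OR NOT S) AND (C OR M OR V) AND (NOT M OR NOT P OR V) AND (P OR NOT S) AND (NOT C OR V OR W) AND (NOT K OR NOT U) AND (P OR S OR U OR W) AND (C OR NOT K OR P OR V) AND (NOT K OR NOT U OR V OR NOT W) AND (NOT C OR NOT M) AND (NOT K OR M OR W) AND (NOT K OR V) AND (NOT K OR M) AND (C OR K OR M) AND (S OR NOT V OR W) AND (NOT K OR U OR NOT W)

M=F, U=T, C=T, S=T, V=F, P=T, W=T, K=F

Unit clause (C) forces C = True.
In (NOT C OR NOT M) only NOT M is left, so M = False.
In (NOT K OR M) only NOT K is left, so K = False.
In (NOT C OR U) only U is left, so U = True.
Set S = True.
  then (P OR NOT S) forces P = True.
Set V = False.
  then (NOT C OR V OR W) forces W = True.
All clauses satisfied.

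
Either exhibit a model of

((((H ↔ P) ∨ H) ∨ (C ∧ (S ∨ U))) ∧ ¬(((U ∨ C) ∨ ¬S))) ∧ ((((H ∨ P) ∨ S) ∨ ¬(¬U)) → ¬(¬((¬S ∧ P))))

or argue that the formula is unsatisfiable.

Case S = True: the conjunct (((H ∨ P) ∨ S) ∨ ¬(¬U)) → ¬(¬((¬S ∧ P))) becomes (True ∨ ¬(¬U)) → ¬True = False.
Case S = False: the conjunct ¬(((U ∨ C) ∨ ¬S)) becomes ¬(((U ∨ C) ∨ True)) = False.
Both cases fail — unsatisfiable.

Unsatisfiable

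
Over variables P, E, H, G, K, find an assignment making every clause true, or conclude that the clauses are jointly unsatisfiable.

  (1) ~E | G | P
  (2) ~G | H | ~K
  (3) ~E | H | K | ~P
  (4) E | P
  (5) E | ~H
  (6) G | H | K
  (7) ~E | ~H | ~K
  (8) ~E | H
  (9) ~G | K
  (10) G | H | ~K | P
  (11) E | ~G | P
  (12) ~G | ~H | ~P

Try P = False:
  (E | P) forces E = True.
  (~E | G | P) forces G = True.
  (~E | H) forces H = True.
  (~E | ~H | ~K) forces K = False.
  clause (~G | K) is falsified — backtrack.
So P = True.
Set E = True.
  then (~E | H) forces H = True.
  then (~G | ~H | ~P) forces G = False.
  then (~E | ~H | ~K) forces K = False.
All clauses satisfied.

P = True, E = True, H = True, G = False, K = False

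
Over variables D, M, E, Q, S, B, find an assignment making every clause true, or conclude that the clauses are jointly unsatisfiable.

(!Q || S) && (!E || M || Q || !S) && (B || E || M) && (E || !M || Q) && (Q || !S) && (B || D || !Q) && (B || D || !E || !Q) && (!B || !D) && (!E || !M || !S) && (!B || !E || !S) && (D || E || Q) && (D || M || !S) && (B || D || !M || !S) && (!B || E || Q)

D=T, M=F, E=T, Q=T, S=T, B=F

Set D = True.
  then (!B || !D) forces B = False.
Set M = False.
  then (B || E || M) forces E = True.
Set Q = True.
  then (!Q || S) forces S = True.
All clauses satisfied.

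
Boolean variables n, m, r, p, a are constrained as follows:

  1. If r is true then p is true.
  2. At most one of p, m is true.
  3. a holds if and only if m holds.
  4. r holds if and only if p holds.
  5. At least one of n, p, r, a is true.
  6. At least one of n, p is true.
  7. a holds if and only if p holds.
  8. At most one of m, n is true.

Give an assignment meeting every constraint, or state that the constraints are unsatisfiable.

n: True, m: False, r: False, p: False, a: False

  (1) r=F ⇒ p: vacuous ✓
  (2) {p, m}: 0 true — at most one ✓
  (3) a=F, m=F — same ✓
  (4) r=F, p=F — same ✓
  (5) {n, p, r, a}: 1 true — at least one ✓
  (6) {n, p}: 1 true — at least one ✓
  (7) a=F, p=F — same ✓
  (8) {m, n}: 1 true — at most one ✓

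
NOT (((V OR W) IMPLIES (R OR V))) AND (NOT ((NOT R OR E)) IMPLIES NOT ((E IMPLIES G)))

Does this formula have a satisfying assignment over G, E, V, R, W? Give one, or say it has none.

G=T, E=F, V=F, R=F, W=T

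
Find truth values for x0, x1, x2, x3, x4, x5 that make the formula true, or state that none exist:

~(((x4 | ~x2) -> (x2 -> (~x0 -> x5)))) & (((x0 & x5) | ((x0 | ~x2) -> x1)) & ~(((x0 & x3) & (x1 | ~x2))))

x0 = False, x1 = False, x2 = True, x3 = True, x4 = True, x5 = False

  ~(((x4 | ~x2) -> (x2 -> (~x0 -> x5)))) = True
    (x4 | ~x2) -> (x2 -> (~x0 -> x5)) = False
      x4 | ~x2 = True
        ~x2 = False
      x2 -> (~x0 -> x5) = False
        ~x0 -> x5 = False
          ~x0 = True
  ((x0 & x5) | ((x0 | ~x2) -> x1)) & ~(((x0 & x3) & (x1 | ~x2))) = True
    (x0 & x5) | ((x0 | ~x2) -> x1) = True
      x0 & x5 = False
      (x0 | ~x2) -> x1 = True
        x0 | ~x2 = False
          ~x2 = False
    ~(((x0 & x3) & (x1 | ~x2))) = True
      (x0 & x3) & (x1 | ~x2) = False
        x0 & x3 = False
        x1 | ~x2 = False
          ~x2 = False
Both conjuncts True, so the formula holds.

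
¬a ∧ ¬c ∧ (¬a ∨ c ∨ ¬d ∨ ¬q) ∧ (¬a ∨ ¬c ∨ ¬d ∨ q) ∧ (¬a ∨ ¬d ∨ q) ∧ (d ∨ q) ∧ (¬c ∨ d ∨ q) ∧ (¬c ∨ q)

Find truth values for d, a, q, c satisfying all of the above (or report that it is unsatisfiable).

d=F; a=F; q=T; c=F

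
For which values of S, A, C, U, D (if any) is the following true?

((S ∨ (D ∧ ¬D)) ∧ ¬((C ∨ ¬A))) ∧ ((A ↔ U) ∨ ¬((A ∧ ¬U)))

S: True; A: True; C: False; U: True; D: True

  (S ∨ (D ∧ ¬D)) ∧ ¬((C ∨ ¬A)) = True
    S ∨ (D ∧ ¬D) = True
      D ∧ ¬D = False
        ¬D = False
    ¬((C ∨ ¬A)) = True
      C ∨ ¬A = False
        ¬A = False
  (A ↔ U) ∨ ¬((A ∧ ¬U)) = True
    A ↔ U = True
    ¬((A ∧ ¬U)) = True
      A ∧ ¬U = False
        ¬U = False
Both conjuncts True, so the formula holds.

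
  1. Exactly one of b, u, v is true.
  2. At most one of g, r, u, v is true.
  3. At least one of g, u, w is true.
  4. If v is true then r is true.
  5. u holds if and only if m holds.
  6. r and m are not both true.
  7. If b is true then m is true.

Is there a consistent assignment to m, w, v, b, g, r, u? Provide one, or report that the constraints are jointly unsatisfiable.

m=T, w=T, v=F, b=F, g=F, r=F, u=T

  (1) {b, u, v}: 1 true — exactly one ✓
  (2) {g, r, u, v}: 1 true — at most one ✓
  (3) {g, u, w}: 2 true — at least one ✓
  (4) v=F ⇒ r: vacuous ✓
  (5) u=T, m=T — same ✓
  (6) r=F, m=T — not both ✓
  (7) b=F ⇒ m: vacuous ✓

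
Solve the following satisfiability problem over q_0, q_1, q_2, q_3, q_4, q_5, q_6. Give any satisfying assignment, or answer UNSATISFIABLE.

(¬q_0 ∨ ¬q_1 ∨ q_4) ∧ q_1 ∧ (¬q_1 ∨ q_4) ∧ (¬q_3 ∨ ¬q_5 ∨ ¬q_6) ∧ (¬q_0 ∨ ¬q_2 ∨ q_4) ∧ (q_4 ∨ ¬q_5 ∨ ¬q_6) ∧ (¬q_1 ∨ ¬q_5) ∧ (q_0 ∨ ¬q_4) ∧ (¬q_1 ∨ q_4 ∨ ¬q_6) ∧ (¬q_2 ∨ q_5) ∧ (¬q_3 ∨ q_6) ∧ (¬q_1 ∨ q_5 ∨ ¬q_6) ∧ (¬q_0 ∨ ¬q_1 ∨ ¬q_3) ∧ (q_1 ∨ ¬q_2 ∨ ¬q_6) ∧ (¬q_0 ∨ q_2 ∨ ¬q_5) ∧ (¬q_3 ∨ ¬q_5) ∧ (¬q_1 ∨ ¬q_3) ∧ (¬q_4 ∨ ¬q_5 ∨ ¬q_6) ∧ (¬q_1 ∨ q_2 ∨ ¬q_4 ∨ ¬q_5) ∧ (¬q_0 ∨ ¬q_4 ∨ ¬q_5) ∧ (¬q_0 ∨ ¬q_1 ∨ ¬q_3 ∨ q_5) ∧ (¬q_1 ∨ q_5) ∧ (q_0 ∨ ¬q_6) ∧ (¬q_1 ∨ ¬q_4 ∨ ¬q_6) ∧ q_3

Case q_3 = True:
  (q_1) forces q_1 = True.
  Clause (¬q_1 ∨ ¬q_3) is falsified — contradiction.
Case q_3 = False:
  Clause (q_3) is falsified — contradiction.
Both cases fail, so the formula is unsatisfiable.

Unsatisfiable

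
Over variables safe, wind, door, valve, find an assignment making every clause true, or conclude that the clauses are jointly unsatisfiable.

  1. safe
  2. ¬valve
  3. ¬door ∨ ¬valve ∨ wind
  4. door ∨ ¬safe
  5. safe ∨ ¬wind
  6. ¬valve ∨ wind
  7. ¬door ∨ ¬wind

Unit clause (safe) forces safe = True.
Unit clause (¬valve) forces valve = False.
In (door ∨ ¬safe) only door is left, so door = True.
In (¬door ∨ ¬wind) only ¬wind is left, so wind = False.
All clauses satisfied.

safe: True, wind: False, door: True, valve: False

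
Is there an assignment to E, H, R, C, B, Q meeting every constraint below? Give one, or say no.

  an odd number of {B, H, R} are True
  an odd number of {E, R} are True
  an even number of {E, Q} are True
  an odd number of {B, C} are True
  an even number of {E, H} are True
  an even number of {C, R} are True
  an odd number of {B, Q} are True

UNSATISFIABLE

Adding constraints 2, 3, 4, 6, 7 mod 2: every variable appears an even number of times on the left, so the left side is 0.
But the right sides sum to 1 (mod 2). 0 ≠ 1 — the system is inconsistent.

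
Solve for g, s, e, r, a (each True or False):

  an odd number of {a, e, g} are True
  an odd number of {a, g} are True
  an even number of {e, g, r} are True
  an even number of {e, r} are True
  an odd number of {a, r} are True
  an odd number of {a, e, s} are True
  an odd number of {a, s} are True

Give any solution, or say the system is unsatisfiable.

g: False, s: False, e: False, r: False, a: True

{a, e, g}: 1 true → odd ✓
{a, g}: 1 true → odd ✓
{e, g, r}: 0 true → even ✓
{e, r}: 0 true → even ✓
{a, r}: 1 true → odd ✓
{a, e, s}: 1 true → odd ✓
{a, s}: 1 true → odd ✓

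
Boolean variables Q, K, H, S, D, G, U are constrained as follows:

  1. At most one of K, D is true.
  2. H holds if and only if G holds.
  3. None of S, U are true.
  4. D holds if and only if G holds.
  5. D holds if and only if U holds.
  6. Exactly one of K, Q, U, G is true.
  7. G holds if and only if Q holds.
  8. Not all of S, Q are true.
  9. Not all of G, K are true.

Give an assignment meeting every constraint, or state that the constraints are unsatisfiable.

Q = False; K = True; H = False; S = False; D = False; G = False; U = False

  (1) {K, D}: 1 true — at most one ✓
  (2) H=F, G=F — same ✓
  (3) {S, U}: 0 true — none ✓
  (4) D=F, G=F — same ✓
  (5) D=F, U=F — same ✓
  (6) {K, Q, U, G}: 1 true — exactly one ✓
  (7) G=F, Q=F — same ✓
  (8) {S, Q}: 0/2 true — not all ✓
  (9) {G, K}: 1/2 true — not all ✓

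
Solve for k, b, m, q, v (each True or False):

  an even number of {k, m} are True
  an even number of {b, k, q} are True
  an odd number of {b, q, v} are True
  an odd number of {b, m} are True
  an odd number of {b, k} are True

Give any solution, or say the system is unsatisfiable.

k=T, b=F, m=T, q=T, v=F

{k, m}: 2 true → even ✓
{b, k, q}: 2 true → even ✓
{b, q, v}: 1 true → odd ✓
{b, m}: 1 true → odd ✓
{b, k}: 1 true → odd ✓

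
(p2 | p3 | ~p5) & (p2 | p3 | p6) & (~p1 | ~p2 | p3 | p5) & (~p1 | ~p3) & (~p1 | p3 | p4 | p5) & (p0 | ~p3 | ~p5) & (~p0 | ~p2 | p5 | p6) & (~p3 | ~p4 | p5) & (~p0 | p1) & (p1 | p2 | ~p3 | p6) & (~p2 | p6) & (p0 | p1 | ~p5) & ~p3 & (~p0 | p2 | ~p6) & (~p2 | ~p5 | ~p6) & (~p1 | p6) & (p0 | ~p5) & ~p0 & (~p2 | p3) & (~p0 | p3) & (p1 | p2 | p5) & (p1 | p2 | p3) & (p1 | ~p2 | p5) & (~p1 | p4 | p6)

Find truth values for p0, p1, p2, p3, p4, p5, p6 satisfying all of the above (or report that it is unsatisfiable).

p0=F, p1=T, p2=F, p3=F, p4=T, p5=F, p6=T

Unit clause (~p3) forces p3 = False.
Unit clause (~p0) forces p0 = False.
In (~p2 | p3) only ~p2 is left, so p2 = False.
In (p1 | p2 | p3) only p1 is left, so p1 = True.
In (p2 | p3 | ~p5) only ~p5 is left, so p5 = False.
In (p2 | p3 | p6) only p6 is left, so p6 = True.
In (~p1 | p3 | p4 | p5) only p4 is left, so p4 = True.
All clauses satisfied.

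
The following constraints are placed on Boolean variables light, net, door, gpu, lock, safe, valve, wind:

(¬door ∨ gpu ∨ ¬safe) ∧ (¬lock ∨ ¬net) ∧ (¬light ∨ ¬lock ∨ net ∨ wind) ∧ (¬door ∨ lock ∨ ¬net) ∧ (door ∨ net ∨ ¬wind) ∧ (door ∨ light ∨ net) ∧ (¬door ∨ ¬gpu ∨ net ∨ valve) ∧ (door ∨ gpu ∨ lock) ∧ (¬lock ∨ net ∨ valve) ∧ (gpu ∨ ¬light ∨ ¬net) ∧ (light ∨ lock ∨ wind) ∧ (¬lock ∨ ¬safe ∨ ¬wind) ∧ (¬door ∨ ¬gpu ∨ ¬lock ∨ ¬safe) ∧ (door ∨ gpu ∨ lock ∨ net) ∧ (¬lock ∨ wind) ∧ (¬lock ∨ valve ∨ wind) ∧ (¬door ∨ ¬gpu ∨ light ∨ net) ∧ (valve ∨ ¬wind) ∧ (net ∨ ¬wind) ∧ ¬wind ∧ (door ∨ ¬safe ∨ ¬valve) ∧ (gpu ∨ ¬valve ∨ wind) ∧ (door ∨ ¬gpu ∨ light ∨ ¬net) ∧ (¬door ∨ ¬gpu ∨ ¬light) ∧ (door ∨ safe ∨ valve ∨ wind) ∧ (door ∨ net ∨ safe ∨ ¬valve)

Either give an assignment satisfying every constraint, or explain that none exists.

Unit clause (¬wind) forces wind = False.
In (¬lock ∨ wind) only ¬lock is left, so lock = False.
In (light ∨ lock ∨ wind) only light is left, so light = True.
Set net = False.
Set door = False.
  then (door ∨ gpu ∨ lock) forces gpu = True.
Try safe = False:
  (door ∨ safe ∨ valve ∨ wind) forces valve = True.
  clause (door ∨ net ∨ safe ∨ ¬valve) is falsified — backtrack.
So safe = True.
  then (door ∨ ¬safe ∨ ¬valve) forces valve = False.
All clauses satisfied.

light: True, net: False, door: False, gpu: True, lock: False, safe: True, valve: False, wind: False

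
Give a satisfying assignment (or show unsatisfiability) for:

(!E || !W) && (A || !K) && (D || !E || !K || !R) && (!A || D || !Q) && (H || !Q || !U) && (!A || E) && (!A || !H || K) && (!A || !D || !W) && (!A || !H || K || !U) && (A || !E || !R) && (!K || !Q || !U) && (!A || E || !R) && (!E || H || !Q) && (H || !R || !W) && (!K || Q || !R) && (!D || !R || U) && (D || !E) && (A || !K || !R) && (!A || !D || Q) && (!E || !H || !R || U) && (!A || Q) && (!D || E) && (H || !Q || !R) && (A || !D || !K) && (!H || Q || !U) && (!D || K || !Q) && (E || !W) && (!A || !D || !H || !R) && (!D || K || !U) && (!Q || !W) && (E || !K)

W: False; H: True; D: True; Q: False; R: False; E: True; K: False; U: False; A: False

Try W = True:
  (!E || !W) forces E = False.
  clause (E || !W) is falsified — backtrack.
So W = False.
Set H = True.
Set D = True.
  then (!D || E) forces E = True.
Set Q = False.
  then (!A || !D || Q) forces A = False.
  then (A || !D || !K) forces K = False.
  then (!H || Q || !U) forces U = False.
  then (A || !E || !R) forces R = False.
All clauses satisfied.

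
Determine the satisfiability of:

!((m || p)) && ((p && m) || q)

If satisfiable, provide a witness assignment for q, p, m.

q = True; p = False; m = False

  !((m || p)) = True
    m || p = False
  (p && m) || q = True
    p && m = False
Both conjuncts True, so the formula holds.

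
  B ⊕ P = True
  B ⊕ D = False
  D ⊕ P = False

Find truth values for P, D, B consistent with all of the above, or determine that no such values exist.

Unsatisfiable

Adding constraints 1, 2, 3 mod 2: every variable appears an even number of times on the left, so the left side is 0.
But the right sides sum to 1 (mod 2). 0 ≠ 1 — the system is inconsistent.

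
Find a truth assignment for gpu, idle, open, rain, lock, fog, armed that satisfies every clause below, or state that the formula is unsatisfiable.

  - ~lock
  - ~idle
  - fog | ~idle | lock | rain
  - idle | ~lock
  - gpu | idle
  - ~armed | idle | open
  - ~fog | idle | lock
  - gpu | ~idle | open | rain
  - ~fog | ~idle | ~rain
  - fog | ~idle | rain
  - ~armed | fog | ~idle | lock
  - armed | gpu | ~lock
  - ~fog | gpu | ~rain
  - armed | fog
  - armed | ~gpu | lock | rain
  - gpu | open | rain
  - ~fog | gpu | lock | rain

Unit clause (~lock) forces lock = False.
Unit clause (~idle) forces idle = False.
In (gpu | idle) only gpu is left, so gpu = True.
In (~fog | idle | lock) only ~fog is left, so fog = False.
In (armed | fog) only armed is left, so armed = True.
In (~armed | idle | open) only open is left, so open = True.
Set rain = True.
All clauses satisfied.

gpu: True; idle: False; open: True; rain: True; lock: False; fog: False; armed: True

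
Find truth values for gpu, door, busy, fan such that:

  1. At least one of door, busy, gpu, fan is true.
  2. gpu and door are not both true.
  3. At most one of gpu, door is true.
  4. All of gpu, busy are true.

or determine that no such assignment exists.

gpu=T, door=F, busy=T, fan=T

  (1) {door, busy, gpu, fan}: 3 true — at least one ✓
  (2) gpu=T, door=F — not both ✓
  (3) {gpu, door}: 1 true — at most one ✓
  (4) {gpu, busy}: all 2 true ✓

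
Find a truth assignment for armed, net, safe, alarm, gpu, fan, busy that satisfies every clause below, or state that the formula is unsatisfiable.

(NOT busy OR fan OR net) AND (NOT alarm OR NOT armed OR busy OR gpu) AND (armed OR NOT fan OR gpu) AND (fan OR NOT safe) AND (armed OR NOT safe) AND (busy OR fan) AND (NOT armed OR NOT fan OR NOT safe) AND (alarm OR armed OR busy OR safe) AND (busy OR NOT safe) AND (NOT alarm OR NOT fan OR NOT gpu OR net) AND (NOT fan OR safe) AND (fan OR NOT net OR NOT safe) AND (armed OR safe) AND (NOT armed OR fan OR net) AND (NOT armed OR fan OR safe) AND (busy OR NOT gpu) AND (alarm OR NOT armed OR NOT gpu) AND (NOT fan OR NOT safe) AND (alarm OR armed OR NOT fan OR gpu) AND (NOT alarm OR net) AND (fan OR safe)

Case safe = True:
  (fan OR NOT safe) forces fan = True.
  Clause (NOT fan OR NOT safe) is falsified — contradiction.
Case safe = False:
  (NOT fan OR safe) forces fan = False.
  Clause (fan OR safe) is falsified — contradiction.
Both cases fail, so the formula is unsatisfiable.

Unsatisfiable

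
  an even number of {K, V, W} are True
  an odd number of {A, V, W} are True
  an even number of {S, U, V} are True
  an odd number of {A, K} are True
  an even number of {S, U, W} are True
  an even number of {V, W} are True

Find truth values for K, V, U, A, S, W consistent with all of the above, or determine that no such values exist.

K = False, V = True, U = False, A = True, S = True, W = True

{K, V, W}: 2 true → even ✓
{A, V, W}: 3 true → odd ✓
{S, U, V}: 2 true → even ✓
{A, K}: 1 true → odd ✓
{S, U, W}: 2 true → even ✓
{V, W}: 2 true → even ✓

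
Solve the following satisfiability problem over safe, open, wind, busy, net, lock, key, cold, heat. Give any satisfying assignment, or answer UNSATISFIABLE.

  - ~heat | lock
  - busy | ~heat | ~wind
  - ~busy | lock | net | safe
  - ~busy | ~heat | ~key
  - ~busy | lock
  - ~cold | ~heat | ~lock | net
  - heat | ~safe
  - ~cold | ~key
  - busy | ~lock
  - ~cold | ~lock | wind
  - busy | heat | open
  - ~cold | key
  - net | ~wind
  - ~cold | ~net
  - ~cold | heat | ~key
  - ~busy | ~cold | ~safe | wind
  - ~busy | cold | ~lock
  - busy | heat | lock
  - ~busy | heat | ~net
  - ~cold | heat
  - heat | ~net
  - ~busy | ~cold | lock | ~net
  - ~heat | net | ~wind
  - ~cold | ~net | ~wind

Unsatisfiable

Case busy = True:
  (~busy | lock) forces lock = True.
  (~busy | cold | ~lock) forces cold = True.
  (~cold | ~key) forces key = False.
  Clause (~cold | key) is falsified — contradiction.
Case busy = False:
  (busy | ~lock) forces lock = False.
  (~heat | lock) forces heat = False.
  Clause (busy | heat | lock) is falsified — contradiction.
Both cases fail, so the formula is unsatisfiable.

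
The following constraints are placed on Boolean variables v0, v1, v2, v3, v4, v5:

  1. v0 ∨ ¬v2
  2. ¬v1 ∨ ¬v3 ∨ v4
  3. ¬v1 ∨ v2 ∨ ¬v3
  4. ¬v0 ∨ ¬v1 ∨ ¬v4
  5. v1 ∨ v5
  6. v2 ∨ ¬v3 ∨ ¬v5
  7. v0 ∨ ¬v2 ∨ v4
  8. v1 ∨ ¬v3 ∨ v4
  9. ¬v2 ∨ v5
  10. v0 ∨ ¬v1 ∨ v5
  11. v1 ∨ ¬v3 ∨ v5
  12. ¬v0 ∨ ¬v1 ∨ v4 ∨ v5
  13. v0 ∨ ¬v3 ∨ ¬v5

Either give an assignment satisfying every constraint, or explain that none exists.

v0=T; v1=T; v2=T; v3=F; v4=F; v5=T

Set v0 = True.
Set v1 = True.
  then (¬v0 ∨ ¬v1 ∨ ¬v4) forces v4 = False.
  then (¬v0 ∨ ¬v1 ∨ v4 ∨ v5) forces v5 = True.
  then (¬v1 ∨ ¬v3 ∨ v4) forces v3 = False.
Set v2 = True.
All clauses satisfied.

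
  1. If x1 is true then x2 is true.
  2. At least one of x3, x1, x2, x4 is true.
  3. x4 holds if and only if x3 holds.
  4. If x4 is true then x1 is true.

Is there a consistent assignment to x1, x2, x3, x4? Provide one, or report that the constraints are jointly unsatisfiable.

x1 = False, x2 = True, x3 = False, x4 = False

  (1) x1=F ⇒ x2: vacuous ✓
  (2) {x3, x1, x2, x4}: 1 true — at least one ✓
  (3) x4=F, x3=F — same ✓
  (4) x4=F ⇒ x1: vacuous ✓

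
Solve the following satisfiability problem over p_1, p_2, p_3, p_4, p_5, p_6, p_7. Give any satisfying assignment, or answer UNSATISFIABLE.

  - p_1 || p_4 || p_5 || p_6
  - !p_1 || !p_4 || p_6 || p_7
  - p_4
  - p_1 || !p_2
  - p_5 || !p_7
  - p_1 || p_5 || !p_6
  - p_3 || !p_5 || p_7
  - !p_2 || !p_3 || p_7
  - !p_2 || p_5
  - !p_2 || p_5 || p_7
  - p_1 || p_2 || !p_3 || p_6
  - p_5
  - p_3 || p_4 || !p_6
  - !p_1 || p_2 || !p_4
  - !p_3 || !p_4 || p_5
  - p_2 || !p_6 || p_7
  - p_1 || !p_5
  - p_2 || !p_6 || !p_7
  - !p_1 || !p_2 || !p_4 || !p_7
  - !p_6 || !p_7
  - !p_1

UNSATISFIABLE

Case p_4 = True:
  (p_5) forces p_5 = True.
  (p_1 || !p_5) forces p_1 = True.
  Clause (!p_1) is falsified — contradiction.
Case p_4 = False:
  Clause (p_4) is falsified — contradiction.
Both cases fail, so the formula is unsatisfiable.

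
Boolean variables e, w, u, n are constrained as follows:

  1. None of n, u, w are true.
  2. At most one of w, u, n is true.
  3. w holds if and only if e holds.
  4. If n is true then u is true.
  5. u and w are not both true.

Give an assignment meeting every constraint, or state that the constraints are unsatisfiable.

e = False; w = False; u = False; n = False

  (1) {n, u, w}: 0 true — none ✓
  (2) {w, u, n}: 0 true — at most one ✓
  (3) w=F, e=F — same ✓
  (4) n=F ⇒ u: vacuous ✓
  (5) u=F, w=F — not both ✓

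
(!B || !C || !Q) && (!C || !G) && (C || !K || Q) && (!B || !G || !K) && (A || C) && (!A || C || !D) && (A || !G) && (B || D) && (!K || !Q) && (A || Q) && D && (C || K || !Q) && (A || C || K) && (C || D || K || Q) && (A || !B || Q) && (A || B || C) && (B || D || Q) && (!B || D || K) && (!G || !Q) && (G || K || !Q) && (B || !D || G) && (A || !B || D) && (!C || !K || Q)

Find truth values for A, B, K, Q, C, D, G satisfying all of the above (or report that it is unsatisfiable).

A = True, B = True, K = False, Q = False, C = True, D = True, G = False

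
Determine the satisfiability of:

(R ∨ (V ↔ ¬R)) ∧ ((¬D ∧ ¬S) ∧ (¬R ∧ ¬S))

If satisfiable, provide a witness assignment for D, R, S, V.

D = False; R = False; S = False; V = True

  R ∨ (V ↔ ¬R) = True
    V ↔ ¬R = True
      ¬R = True
  (¬D ∧ ¬S) ∧ (¬R ∧ ¬S) = True
    ¬D ∧ ¬S = True
      ¬D = True
      ¬S = True
    ¬R ∧ ¬S = True
      ¬R = True
      ¬S = True
Both conjuncts True, so the formula holds.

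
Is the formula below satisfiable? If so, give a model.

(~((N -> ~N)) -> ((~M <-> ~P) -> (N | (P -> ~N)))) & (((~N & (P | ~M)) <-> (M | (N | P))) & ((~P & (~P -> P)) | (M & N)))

The formula is unsatisfiable.

Case N = True: the conjunct (~N & (P | ~M)) <-> (M | (N | P)) becomes (False & (P | ~M)) <-> (M | True) = False.
Case N = False: the formula simplifies to ((P | ~M) <-> (M | P)) & (~P & (~P -> P)).
  P = True: the conjunct ~P is False.
  P = False: the conjunct ~P -> P becomes ~False -> False = False.
Both cases fail — unsatisfiable.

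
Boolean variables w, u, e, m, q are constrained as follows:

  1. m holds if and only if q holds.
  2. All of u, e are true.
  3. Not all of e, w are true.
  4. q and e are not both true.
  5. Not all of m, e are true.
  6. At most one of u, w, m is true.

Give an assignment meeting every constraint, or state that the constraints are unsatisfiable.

w = False, u = True, e = True, m = False, q = False

  (1) m=F, q=F — same ✓
  (2) {u, e}: all 2 true ✓
  (3) {e, w}: 1/2 true — not all ✓
  (4) q=F, e=T — not both ✓
  (5) {m, e}: 1/2 true — not all ✓
  (6) {u, w, m}: 1 true — at most one ✓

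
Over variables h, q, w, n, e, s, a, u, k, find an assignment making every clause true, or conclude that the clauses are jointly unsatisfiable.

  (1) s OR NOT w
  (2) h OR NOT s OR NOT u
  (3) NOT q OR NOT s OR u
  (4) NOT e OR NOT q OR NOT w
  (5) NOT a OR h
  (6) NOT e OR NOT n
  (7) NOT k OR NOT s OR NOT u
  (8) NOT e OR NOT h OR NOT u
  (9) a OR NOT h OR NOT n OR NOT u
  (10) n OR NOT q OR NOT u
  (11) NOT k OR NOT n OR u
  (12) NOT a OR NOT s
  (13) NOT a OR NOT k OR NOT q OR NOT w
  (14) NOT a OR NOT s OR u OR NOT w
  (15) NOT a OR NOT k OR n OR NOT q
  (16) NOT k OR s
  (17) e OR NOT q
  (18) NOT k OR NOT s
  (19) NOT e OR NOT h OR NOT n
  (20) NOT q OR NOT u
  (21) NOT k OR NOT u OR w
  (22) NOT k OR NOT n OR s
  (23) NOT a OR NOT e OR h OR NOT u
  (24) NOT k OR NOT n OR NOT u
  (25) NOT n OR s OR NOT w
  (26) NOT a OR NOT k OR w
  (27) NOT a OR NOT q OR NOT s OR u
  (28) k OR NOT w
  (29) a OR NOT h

h=F, q=F, w=F, n=T, e=F, s=T, a=F, u=F, k=F

Set h = False.
  then (NOT a OR h) forces a = False.
Set q = False.
Try w = True:
  (s OR NOT w) forces s = True.
  (h OR NOT s OR NOT u) forces u = False.
  (NOT k OR NOT s) forces k = False.
  clause (k OR NOT w) is falsified — backtrack.
So w = False.
Set n = True.
  then (NOT e OR NOT n) forces e = False.
Set s = True.
  then (h OR NOT s OR NOT u) forces u = False.
  then (NOT k OR NOT n OR u) forces k = False.
All clauses satisfied.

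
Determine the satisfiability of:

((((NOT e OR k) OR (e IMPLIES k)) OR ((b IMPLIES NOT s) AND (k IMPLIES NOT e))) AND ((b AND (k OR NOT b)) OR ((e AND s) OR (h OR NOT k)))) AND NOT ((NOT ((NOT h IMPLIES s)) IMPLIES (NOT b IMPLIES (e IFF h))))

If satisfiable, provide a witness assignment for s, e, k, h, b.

s = False; e = True; k = False; h = False; b = False

  (((NOT e OR k) OR (e IMPLIES k)) OR ((b IMPLIES NOT s) AND (k IMPLIES NOT e))) AND ((b AND (k OR NOT b)) OR ((e AND s) OR (h OR NOT k))) = True
    ((NOT e OR k) OR (e IMPLIES k)) OR ((b IMPLIES NOT s) AND (k IMPLIES NOT e)) = True
      (NOT e OR k) OR (e IMPLIES k) = False
        NOT e OR k = False
          NOT e = False
        e IMPLIES k = False
      (b IMPLIES NOT s) AND (k IMPLIES NOT e) = True
        b IMPLIES NOT s = True
          NOT s = True
        k IMPLIES NOT e = True
          NOT e = False
    (b AND (k OR NOT b)) OR ((e AND s) OR (h OR NOT k)) = True
      b AND (k OR NOT b) = False
        k OR NOT b = True
          NOT b = True
      (e AND s) OR (h OR NOT k) = True
        e AND s = False
        h OR NOT k = True
          NOT k = True
  NOT ((NOT ((NOT h IMPLIES s)) IMPLIES (NOT b IMPLIES (e IFF h)))) = True
    NOT ((NOT h IMPLIES s)) IMPLIES (NOT b IMPLIES (e IFF h)) = False
      NOT ((NOT h IMPLIES s)) = True
        NOT h IMPLIES s = False
          NOT h = True
      NOT b IMPLIES (e IFF h) = False
        NOT b = True
        e IFF h = False
Both conjuncts True, so the formula holds.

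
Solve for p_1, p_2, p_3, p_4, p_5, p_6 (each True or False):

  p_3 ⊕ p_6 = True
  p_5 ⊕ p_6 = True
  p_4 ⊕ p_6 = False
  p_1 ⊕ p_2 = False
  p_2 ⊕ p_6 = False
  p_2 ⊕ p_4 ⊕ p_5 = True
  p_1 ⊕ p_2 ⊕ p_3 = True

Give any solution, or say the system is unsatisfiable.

p_1=F, p_2=F, p_3=T, p_4=F, p_5=T, p_6=F

p_3 ⊕ p_6 = T ⊕ F = True ✓
p_5 ⊕ p_6 = T ⊕ F = True ✓
p_4 ⊕ p_6 = F ⊕ F = False ✓
p_1 ⊕ p_2 = F ⊕ F = False ✓
p_2 ⊕ p_6 = F ⊕ F = False ✓
p_2 ⊕ p_4 ⊕ p_5 = F ⊕ F ⊕ T = True ✓
p_1 ⊕ p_2 ⊕ p_3 = F ⊕ F ⊕ T = True ✓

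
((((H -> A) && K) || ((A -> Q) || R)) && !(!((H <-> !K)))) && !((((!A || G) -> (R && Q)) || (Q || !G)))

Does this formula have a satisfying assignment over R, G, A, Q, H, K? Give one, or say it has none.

R = False, G = True, A = False, Q = False, H = False, K = True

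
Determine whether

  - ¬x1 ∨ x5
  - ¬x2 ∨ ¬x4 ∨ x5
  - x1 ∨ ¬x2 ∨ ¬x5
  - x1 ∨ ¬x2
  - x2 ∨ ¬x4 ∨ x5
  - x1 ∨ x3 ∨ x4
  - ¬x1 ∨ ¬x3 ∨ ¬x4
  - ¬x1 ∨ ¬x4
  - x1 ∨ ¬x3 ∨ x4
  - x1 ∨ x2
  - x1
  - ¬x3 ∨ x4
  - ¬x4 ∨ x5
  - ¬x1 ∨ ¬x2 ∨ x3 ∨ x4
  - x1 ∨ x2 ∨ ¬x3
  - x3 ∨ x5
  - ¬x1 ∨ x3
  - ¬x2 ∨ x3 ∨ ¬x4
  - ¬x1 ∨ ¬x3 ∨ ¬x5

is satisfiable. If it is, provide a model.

Case x1 = True:
  (¬x1 ∨ x5) forces x5 = True.
  (¬x1 ∨ ¬x4) forces x4 = False.
  (¬x3 ∨ x4) forces x3 = False.
  Clause (¬x1 ∨ x3) is falsified — contradiction.
Case x1 = False:
  Clause (x1) is falsified — contradiction.
Both cases fail, so the formula is unsatisfiable.

No satisfying assignment exists.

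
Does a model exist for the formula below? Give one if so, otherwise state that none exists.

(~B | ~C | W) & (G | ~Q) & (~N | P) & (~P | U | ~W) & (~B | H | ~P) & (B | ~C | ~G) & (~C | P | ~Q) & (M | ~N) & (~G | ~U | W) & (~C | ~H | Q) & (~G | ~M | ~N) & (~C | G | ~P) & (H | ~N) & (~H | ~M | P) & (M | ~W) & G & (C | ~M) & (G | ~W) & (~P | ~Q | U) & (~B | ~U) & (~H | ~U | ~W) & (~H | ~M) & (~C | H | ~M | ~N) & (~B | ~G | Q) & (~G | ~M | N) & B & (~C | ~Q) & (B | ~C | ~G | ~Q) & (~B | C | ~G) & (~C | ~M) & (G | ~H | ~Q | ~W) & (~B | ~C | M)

Unsatisfiable — no assignment works.

Case B = True:
  (G) forces G = True.
  (~B | ~U) forces U = False.
  (~B | ~G | Q) forces Q = True.
  (~P | ~Q | U) forces P = False.
  (~N | P) forces N = False.
  (~C | P | ~Q) forces C = False.
  Clause (~B | C | ~G) is falsified — contradiction.
Case B = False:
  Clause (B) is falsified — contradiction.
Both cases fail, so the formula is unsatisfiable.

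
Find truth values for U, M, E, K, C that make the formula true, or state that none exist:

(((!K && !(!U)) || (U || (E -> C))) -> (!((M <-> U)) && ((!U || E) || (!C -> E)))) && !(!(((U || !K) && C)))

U = True; M = False; E = False; K = False; C = True

  ((!K && !(!U)) || (U || (E -> C))) -> (!((M <-> U)) && ((!U || E) || (!C -> E))) = True
    (!K && !(!U)) || (U || (E -> C)) = True
      !K && !(!U) = True
        !K = True
        !(!U) = True
          !U = False
      U || (E -> C) = True
        E -> C = True
    !((M <-> U)) && ((!U || E) || (!C -> E)) = True
      !((M <-> U)) = True
        M <-> U = False
      (!U || E) || (!C -> E) = True
        !U || E = False
          !U = False
        !C -> E = True
          !C = False
  !(!(((U || !K) && C))) = True
    !(((U || !K) && C)) = False
      (U || !K) && C = True
        U || !K = True
          !K = True
Both conjuncts True, so the formula holds.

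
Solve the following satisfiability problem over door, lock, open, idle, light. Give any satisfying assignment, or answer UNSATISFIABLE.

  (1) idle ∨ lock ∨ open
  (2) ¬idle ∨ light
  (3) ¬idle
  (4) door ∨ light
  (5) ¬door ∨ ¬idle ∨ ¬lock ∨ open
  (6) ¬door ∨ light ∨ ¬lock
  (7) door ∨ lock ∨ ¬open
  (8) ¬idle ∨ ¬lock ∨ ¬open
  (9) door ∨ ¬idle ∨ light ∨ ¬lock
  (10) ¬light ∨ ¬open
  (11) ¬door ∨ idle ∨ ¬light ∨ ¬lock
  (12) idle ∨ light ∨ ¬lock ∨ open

door = True, lock = False, open = True, idle = False, light = False

Unit clause (¬idle) forces idle = False.
Set door = True.
Set lock = False.
  then (idle ∨ lock ∨ open) forces open = True.
  then (¬light ∨ ¬open) forces light = False.
All clauses satisfied.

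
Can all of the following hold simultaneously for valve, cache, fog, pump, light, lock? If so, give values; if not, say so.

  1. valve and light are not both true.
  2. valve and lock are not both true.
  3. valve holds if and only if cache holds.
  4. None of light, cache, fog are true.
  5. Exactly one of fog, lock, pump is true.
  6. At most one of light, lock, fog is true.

valve=F, cache=F, fog=F, pump=F, light=F, lock=T

  (1) valve=F, light=F — not both ✓
  (2) valve=F, lock=T — not both ✓
  (3) valve=F, cache=F — same ✓
  (4) {light, cache, fog}: 0 true — none ✓
  (5) {fog, lock, pump}: 1 true — exactly one ✓
  (6) {light, lock, fog}: 1 true — at most one ✓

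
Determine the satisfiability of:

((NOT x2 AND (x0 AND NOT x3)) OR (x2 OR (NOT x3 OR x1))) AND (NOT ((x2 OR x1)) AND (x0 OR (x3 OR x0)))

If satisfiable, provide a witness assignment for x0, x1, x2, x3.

x0=T; x1=F; x2=F; x3=F

  (NOT x2 AND (x0 AND NOT x3)) OR (x2 OR (NOT x3 OR x1)) = True
    NOT x2 AND (x0 AND NOT x3) = True
      NOT x2 = True
      x0 AND NOT x3 = True
        NOT x3 = True
    x2 OR (NOT x3 OR x1) = True
      NOT x3 OR x1 = True
        NOT x3 = True
  NOT ((x2 OR x1)) AND (x0 OR (x3 OR x0)) = True
    NOT ((x2 OR x1)) = True
      x2 OR x1 = False
    x0 OR (x3 OR x0) = True
      x3 OR x0 = True
Both conjuncts True, so the formula holds.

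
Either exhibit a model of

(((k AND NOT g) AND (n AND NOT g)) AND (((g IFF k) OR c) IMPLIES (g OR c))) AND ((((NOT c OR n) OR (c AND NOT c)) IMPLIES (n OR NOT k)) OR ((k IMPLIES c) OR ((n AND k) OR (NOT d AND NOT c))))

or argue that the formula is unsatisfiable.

c=T, g=F, k=T, d=F, n=T

  ((k AND NOT g) AND (n AND NOT g)) AND (((g IFF k) OR c) IMPLIES (g OR c)) = True
    (k AND NOT g) AND (n AND NOT g) = True
      k AND NOT g = True
        NOT g = True
      n AND NOT g = True
        NOT g = True
    ((g IFF k) OR c) IMPLIES (g OR c) = True
      (g IFF k) OR c = True
        g IFF k = False
      g OR c = True
  (((NOT c OR n) OR (c AND NOT c)) IMPLIES (n OR NOT k)) OR ((k IMPLIES c) OR ((n AND k) OR (NOT d AND NOT c))) = True
    ((NOT c OR n) OR (c AND NOT c)) IMPLIES (n OR NOT k) = True
      (NOT c OR n) OR (c AND NOT c) = True
        NOT c OR n = True
          NOT c = False
        c AND NOT c = False
          NOT c = False
      n OR NOT k = True
        NOT k = False
    (k IMPLIES c) OR ((n AND k) OR (NOT d AND NOT c)) = True
      k IMPLIES c = True
      (n AND k) OR (NOT d AND NOT c) = True
        n AND k = True
        NOT d AND NOT c = False
          NOT d = True
          NOT c = False
Both conjuncts True, so the formula holds.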